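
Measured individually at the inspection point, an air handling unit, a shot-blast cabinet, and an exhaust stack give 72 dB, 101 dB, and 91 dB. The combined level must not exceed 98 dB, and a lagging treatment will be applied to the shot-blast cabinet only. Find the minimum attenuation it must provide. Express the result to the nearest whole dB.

4 dB

Fixed contribution from the other sources: Σ 10^(L/10) = 10^(72/10) + 10^(91/10) = 1.275e+09 (91.05 dB).
To meet 98 dB overall, the treated shot-blast cabinet may contribute at most 10^(98/10) − 1.275e+09 = 5.035e+09, i.e. 97.02 dB.
So the shot-blast cabinet must be reduced from 101 to 97.02 dB: IL = 3.98 dB.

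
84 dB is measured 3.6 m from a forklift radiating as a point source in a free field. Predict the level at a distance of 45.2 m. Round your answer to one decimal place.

62.0 dB

Spherical spreading from a point source gives a 20·log₁₀(r₂/r₁) drop.
L₂ = 84 − 20·log₁₀(45.2/3.6) = 84 − 21.977 = 62.02 dB.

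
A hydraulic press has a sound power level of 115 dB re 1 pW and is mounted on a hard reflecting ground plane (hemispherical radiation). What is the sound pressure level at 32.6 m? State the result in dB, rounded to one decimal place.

The power spreads over a hemisphere of area 2π·r², so L_p = L_w − 10·log₁₀(2π·r²).
2π·r² = 6678 m², 10·log₁₀ of that is 38.246 dB.
L_p = 115 − 38.246 = 76.75 dB.

76.8 dB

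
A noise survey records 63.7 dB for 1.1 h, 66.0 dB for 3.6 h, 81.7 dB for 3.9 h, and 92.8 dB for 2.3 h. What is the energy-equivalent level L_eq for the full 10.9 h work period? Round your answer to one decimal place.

The energy average is taken in the linear domain: L_eq = 10·log₁₀[(Σ tᵢ·10^(Lᵢ/10))/T], T = 10.9 h.
Σ tᵢ·10^(Lᵢ/10) = 1.1·10^(63.7/10) + 3.6·10^(66.0/10) + 3.9·10^(81.7/10) + 2.3·10^(92.8/10) = 4.976e+09.
L_eq = 10·log₁₀(4.976e+09/10.9) = 86.59 dB.

86.6 dB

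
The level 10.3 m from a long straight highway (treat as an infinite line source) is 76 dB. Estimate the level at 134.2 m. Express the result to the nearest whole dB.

Cylindrical spreading from a line source gives a 10·log₁₀(r₂/r₁) drop.
L₂ = 76 − 10·log₁₀(134.2/10.3) = 76 − 11.149 = 64.85 dB.

65 dB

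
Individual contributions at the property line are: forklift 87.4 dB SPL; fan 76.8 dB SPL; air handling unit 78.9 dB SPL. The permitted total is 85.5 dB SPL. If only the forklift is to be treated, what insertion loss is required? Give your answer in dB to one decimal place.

The untreated sources together contribute 10^(76.8/10) + 10^(78.9/10) = 1.255e+08, i.e. 80.99 dB SPL.
The limit corresponds to 10^(85.5/10) = 3.548e+08; subtracting the fixed part leaves 2.293e+08 for the forklift, i.e. 83.60 dB SPL.
Required insertion loss = 87.4 − 83.60 = 3.80 dB.

3.8 dB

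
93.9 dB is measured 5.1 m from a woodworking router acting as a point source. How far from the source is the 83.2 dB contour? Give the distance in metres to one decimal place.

17.5 m

Point-source spreading drops the level by 20·log₁₀(r₂/r₁); inverting, r₂/r₁ = 10^(ΔL/20).
r₂ = 5.1·10^((93.9−83.2)/20) = 5.1·10^(10.7/20) = 17.48 m.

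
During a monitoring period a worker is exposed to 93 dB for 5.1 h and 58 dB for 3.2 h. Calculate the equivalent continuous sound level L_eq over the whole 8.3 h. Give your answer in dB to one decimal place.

The energy average is taken in the linear domain: L_eq = 10·log₁₀[(Σ tᵢ·10^(Lᵢ/10))/T], T = 8.3 h.
Σ tᵢ·10^(Lᵢ/10) = 5.1·10^(93/10) + 3.2·10^(58/10) = 1.018e+10.
L_eq = 10·log₁₀(1.018e+10/8.3) = 90.89 dB.

90.9 dB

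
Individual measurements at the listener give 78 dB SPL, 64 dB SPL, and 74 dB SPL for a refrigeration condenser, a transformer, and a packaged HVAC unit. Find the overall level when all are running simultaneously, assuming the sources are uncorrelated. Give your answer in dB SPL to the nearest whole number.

Incoherent sources combine by intensity addition: L_total = 10·log₁₀(Σ 10^(L_i/10)).
Σ 10^(L/10) = 10^(78/10) + 10^(64/10) + 10^(74/10) = 9.073e+07.
L_total = 10·log₁₀(9.073e+07) = 79.58 dB SPL.

80 dB SPL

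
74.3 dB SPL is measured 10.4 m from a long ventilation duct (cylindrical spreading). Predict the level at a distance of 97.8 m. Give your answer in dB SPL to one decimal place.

Cylindrical spreading from a line source gives a 10·log₁₀(r₂/r₁) drop.
L₂ = 74.3 − 10·log₁₀(97.8/10.4) = 74.3 − 9.733 = 64.57 dB SPL.

64.6 dB SPL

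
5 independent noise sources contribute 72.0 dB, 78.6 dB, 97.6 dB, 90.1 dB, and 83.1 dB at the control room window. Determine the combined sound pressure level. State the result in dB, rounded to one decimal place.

For uncorrelated sources the intensities add, so convert each level to linear form, sum, and take 10·log₁₀ of the total.
Σ 10^(L/10) = 10^(72.0/10) + 10^(78.6/10) + 10^(97.6/10) + 10^(90.1/10) + 10^(83.1/10) = 7.070e+09.
L_total = 10·log₁₀(7.070e+09) = 98.49 dB.

98.5 dB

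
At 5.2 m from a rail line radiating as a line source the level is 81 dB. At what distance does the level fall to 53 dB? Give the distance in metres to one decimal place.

3281.0 m

The 28.0 dB drop corresponds to a distance ratio of 10^(28.0/10) for a line source.
r₂ = 5.2·10^((81−53)/10) = 5.2·10^(28.0/10) = 3280.98 m.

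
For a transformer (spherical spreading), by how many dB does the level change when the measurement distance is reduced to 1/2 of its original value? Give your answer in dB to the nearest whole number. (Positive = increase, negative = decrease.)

A point source loses 6 dB per doubling of distance; generally ΔL = −20·log₁₀(r₂/r₁).
ΔL = −20·log₁₀(0.5) = +6.02 dB.

+6 dB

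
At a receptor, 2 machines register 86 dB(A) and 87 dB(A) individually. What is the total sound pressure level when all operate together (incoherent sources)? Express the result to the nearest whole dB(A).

Incoherent sources combine by intensity addition: L_total = 10·log₁₀(Σ 10^(L_i/10)).
Σ 10^(L/10) = 10^(86/10) + 10^(87/10) = 8.993e+08.
L_total = 10·log₁₀(8.993e+08) = 89.54 dB(A).

90 dB(A)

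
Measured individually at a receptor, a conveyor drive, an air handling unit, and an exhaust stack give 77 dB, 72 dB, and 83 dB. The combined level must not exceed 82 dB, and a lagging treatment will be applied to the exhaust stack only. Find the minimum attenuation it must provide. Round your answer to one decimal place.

Everything except the exhaust stack sums to 10^(77/10) + 10^(72/10) = 6.597e+07 in linear terms, 78.19 dB.
To meet 82 dB overall, the treated exhaust stack may contribute at most 10^(82/10) − 6.597e+07 = 9.252e+07, i.e. 79.66 dB.
Required insertion loss = 83 − 79.66 = 3.34 dB.

3.3 dB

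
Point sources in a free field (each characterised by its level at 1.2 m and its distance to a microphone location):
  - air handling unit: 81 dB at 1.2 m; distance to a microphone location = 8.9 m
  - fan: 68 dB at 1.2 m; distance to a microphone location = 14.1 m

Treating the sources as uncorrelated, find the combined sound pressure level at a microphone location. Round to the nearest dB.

64 dB

Propagate each source to the receiver with L = L_ref − 20·log₁₀(r/r_ref), then add intensities.
air handling unit: 81 − 20·log₁₀(8.9/1.2) = 81 − 17.40 = 63.60 dB.
fan: 68 − 20·log₁₀(14.1/1.2) = 68 − 21.40 = 46.60 dB.
Σ 10^(L/10) = 2.334e+06 → L_total = 10·log₁₀(2.334e+06) = 63.68 dB.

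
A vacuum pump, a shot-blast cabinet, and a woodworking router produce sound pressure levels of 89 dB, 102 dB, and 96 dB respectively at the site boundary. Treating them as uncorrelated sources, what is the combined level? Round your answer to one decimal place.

Incoherent sources combine by intensity addition: L_total = 10·log₁₀(Σ 10^(L_i/10)).
Σ 10^(L/10) = 10^(89/10) + 10^(102/10) + 10^(96/10) = 2.062e+10.
L_total = 10·log₁₀(2.062e+10) = 103.14 dB.

103.1 dB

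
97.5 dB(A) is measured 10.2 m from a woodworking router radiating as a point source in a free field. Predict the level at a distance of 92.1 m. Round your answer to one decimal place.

78.4 dB(A)

Point-source attenuation: ΔL = 20·log₁₀(r₂/r₁) = 20·log₁₀(92.1/10.2) = 19.113 dB.
L₂ = 97.5 − 20·log₁₀(92.1/10.2) = 97.5 − 19.113 = 78.39 dB(A).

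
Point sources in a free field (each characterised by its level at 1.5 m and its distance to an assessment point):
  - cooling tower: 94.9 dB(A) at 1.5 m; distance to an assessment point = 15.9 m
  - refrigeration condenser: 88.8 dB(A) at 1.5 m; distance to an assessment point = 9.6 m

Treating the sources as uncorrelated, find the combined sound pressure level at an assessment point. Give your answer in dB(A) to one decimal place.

76.6 dB(A)

First find each source's level at the receiver (point-source: −20·log₁₀(r/r_ref)), then combine on an intensity basis.
cooling tower: 94.9 − 20·log₁₀(15.9/1.5) = 94.9 − 20.51 = 74.39 dB(A).
refrigeration condenser: 88.8 − 20·log₁₀(9.6/1.5) = 88.8 − 16.12 = 72.68 dB(A).
Σ 10^(L/10) = 4.602e+07 → L_total = 10·log₁₀(4.602e+07) = 76.63 dB(A).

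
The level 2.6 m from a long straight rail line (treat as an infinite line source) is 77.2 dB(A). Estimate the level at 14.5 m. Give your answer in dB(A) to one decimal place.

69.7 dB(A)

For a line source, L₂ = L₁ − 10·log₁₀(r₂/r₁).
L₂ = 77.2 − 10·log₁₀(14.5/2.6) = 77.2 − 7.464 = 69.74 dB(A).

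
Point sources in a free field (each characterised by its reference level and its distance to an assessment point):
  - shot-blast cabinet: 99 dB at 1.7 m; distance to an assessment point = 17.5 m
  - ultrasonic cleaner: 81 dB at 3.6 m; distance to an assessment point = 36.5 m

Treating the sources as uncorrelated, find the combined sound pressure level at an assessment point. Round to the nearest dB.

Propagate each source to the receiver with L = L_ref − 20·log₁₀(r/r_ref), then add intensities.
shot-blast cabinet: 99 − 20·log₁₀(17.5/1.7) = 99 − 20.25 = 78.75 dB.
ultrasonic cleaner: 81 − 20·log₁₀(36.5/3.6) = 81 − 20.12 = 60.88 dB.
Σ 10^(L/10) = 7.618e+07 → L_total = 10·log₁₀(7.618e+07) = 78.82 dB.

79 dB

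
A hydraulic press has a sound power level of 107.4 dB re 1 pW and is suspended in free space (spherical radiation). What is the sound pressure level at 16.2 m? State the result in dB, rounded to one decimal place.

L_p = L_w − 10·log₁₀(4π·r²) with r = 16.2 m.
4π·r² = 3298 m², 10·log₁₀ of that is 35.182 dB.
L_p = 107.4 − 35.182 = 72.22 dB.

72.2 dB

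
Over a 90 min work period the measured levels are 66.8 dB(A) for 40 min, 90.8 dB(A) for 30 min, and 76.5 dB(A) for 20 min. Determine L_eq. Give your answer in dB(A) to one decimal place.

Weight each interval's intensity by its duration and average over T = 90 min:
Σ tᵢ·10^(Lᵢ/10) = 40·10^(66.8/10) + 30·10^(90.8/10) + 20·10^(76.5/10) = 3.715e+10.
L_eq = 10·log₁₀(3.715e+10/90) = 86.16 dB(A).

86.2 dB(A)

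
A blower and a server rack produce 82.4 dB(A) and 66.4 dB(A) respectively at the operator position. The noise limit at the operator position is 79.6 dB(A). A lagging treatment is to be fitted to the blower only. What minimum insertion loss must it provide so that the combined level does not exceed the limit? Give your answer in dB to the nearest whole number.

3 dB

The untreated sources together contribute 10^(66.4/10) = 4.365e+06, i.e. 66.40 dB(A).
To meet 79.6 dB(A) overall, the treated blower may contribute at most 10^(79.6/10) − 4.365e+06 = 8.684e+07, i.e. 79.39 dB(A).
So the blower must be reduced from 82.4 to 79.39 dB(A): IL = 3.01 dB.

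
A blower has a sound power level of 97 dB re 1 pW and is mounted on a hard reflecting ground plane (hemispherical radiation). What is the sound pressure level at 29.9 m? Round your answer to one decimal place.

59.5 dB

Free-field hemispherical radiation: L_p = L_w − 10·log₁₀(2π·r²), r = 29.9 m.
2π·r² = 5617 m², 10·log₁₀ of that is 37.495 dB.
L_p = 97 − 37.495 = 59.50 dB.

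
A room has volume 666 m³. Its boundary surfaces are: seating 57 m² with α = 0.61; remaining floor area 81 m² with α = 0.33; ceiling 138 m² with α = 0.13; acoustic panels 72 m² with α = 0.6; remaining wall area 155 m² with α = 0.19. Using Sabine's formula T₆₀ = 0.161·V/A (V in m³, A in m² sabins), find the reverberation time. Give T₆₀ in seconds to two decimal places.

0.71 s

Total absorption A = 57·0.61 + 81·0.33 + 138·0.13 + 72·0.6 + 155·0.19 = 152.09 m² sabins.
T₆₀ = 0.161·V/A = 0.161·666/152.09 = 0.705 s.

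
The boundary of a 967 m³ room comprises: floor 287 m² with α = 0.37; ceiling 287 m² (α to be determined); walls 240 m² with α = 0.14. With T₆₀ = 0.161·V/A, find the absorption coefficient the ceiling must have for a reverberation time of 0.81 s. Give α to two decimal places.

0.18

Required total absorption A = 0.161·967/0.81 = 192.21 m².
Absorption from the other surfaces = 287·0.37 + 240·0.14 = 139.79 m², so the ceiling must supply 52.42 m² over 287 m².
α = 52.42/287 = 0.183.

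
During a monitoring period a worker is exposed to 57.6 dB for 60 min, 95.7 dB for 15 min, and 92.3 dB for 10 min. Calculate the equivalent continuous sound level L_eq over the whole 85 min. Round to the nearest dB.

89 dB

L_eq = 10·log₁₀[(1/T)·Σ tᵢ·10^(Lᵢ/10)] with T = 85 min.
Σ tᵢ·10^(Lᵢ/10) = 60·10^(57.6/10) + 15·10^(95.7/10) + 10·10^(92.3/10) = 7.275e+10.
L_eq = 10·log₁₀(7.275e+10/85) = 89.32 dB.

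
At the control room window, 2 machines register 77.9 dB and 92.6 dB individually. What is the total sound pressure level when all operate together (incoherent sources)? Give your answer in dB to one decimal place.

Incoherent sources combine by intensity addition: L_total = 10·log₁₀(Σ 10^(L_i/10)).
Σ 10^(L/10) = 10^(77.9/10) + 10^(92.6/10) = 1.881e+09.
L_total = 10·log₁₀(1.881e+09) = 92.74 dB.

92.7 dB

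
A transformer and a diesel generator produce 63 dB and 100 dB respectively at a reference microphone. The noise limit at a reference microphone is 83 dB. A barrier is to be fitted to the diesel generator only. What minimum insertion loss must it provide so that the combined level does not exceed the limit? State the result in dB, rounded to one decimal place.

17.0 dB

The untreated sources together contribute 10^(63/10) = 1.995e+06, i.e. 63.00 dB.
To meet 83 dB overall, the treated diesel generator may contribute at most 10^(83/10) − 1.995e+06 = 1.975e+08, i.e. 82.96 dB.
Required insertion loss = 100 − 82.96 = 17.04 dB.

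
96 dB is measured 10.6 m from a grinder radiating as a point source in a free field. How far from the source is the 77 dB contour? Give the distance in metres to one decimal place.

94.5 m

For a point source L₁ − L₂ = 20·log₁₀(r₂/r₁), so r₂ = r₁·10^((L₁−L₂)/20).
r₂ = 10.6·10^((96−77)/20) = 10.6·10^(19.0/20) = 94.47 m.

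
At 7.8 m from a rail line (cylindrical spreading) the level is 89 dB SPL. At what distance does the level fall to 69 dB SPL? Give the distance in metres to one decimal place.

For a line source L₁ − L₂ = 10·log₁₀(r₂/r₁), so r₂ = r₁·10^((L₁−L₂)/10).
r₂ = 7.8·10^((89−69)/10) = 7.8·10^(20.0/10) = 780.00 m.

780.0 m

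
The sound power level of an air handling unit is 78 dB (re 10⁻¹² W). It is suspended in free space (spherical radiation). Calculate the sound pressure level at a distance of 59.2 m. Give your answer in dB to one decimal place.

L_p = L_w − 10·log₁₀(4π·r²) with r = 59.2 m.
4π·r² = 4.404e+04 m², 10·log₁₀ of that is 46.439 dB.
L_p = 78 − 46.439 = 31.56 dB.

31.6 dB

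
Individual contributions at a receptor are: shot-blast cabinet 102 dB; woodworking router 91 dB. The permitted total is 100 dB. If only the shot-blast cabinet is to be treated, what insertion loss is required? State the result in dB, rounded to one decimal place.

2.6 dB

Everything except the shot-blast cabinet sums to 10^(91/10) = 1.259e+09 in linear terms, 91.00 dB.
To meet 100 dB overall, the treated shot-blast cabinet may contribute at most 10^(100/10) − 1.259e+09 = 8.741e+09, i.e. 99.42 dB.
So the shot-blast cabinet must be reduced from 102 to 99.42 dB: IL = 2.58 dB.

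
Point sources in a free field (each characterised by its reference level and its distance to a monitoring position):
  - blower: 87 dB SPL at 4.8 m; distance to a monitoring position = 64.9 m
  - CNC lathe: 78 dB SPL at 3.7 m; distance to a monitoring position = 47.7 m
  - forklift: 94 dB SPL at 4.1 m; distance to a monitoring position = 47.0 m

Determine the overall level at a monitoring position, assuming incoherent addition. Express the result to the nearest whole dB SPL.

Propagate each source to the receiver with L = L_ref − 20·log₁₀(r/r_ref), then add intensities.
blower: 87 − 20·log₁₀(64.9/4.8) = 87 − 22.62 = 64.38 dB SPL.
CNC lathe: 78 − 20·log₁₀(47.7/3.7) = 78 − 22.21 = 55.79 dB SPL.
forklift: 94 − 20·log₁₀(47.0/4.1) = 94 − 21.19 = 72.81 dB SPL.
Σ 10^(L/10) = 2.224e+07 → L_total = 10·log₁₀(2.224e+07) = 73.47 dB SPL.

73 dB SPL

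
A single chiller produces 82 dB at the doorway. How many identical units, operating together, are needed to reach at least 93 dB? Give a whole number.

13

Need L₁ + 10·log₁₀ N ≥ 93, i.e. log₁₀ N ≥ 1.10.
N ≥ 10^(11.0/10) = 12.589, so N = 13.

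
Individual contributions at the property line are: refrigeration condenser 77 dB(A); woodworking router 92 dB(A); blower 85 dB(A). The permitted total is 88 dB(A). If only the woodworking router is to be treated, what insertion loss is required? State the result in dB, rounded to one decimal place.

7.8 dB

The untreated sources together contribute 10^(77/10) + 10^(85/10) = 3.663e+08, i.e. 85.64 dB(A).
To meet 88 dB(A) overall, the treated woodworking router may contribute at most 10^(88/10) − 3.663e+08 = 2.646e+08, i.e. 84.23 dB(A).
So the woodworking router must be reduced from 92 to 84.23 dB(A): IL = 7.77 dB.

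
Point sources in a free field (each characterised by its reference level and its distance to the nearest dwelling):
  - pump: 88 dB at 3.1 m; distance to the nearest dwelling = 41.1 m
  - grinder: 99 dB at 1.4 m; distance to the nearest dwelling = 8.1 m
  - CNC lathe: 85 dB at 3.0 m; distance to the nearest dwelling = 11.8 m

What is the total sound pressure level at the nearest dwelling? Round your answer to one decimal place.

First find each source's level at the receiver (point-source: −20·log₁₀(r/r_ref)), then combine on an intensity basis.
pump: 88 − 20·log₁₀(41.1/3.1) = 88 − 22.45 = 65.55 dB.
grinder: 99 − 20·log₁₀(8.1/1.4) = 99 − 15.25 = 83.75 dB.
CNC lathe: 85 − 20·log₁₀(11.8/3.0) = 85 − 11.90 = 73.10 dB.
Σ 10^(L/10) = 2.613e+08 → L_total = 10·log₁₀(2.613e+08) = 84.17 dB.

84.2 dB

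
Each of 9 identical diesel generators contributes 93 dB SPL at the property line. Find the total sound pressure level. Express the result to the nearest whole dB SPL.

L_total = L₁ + 10·log₁₀ N for N identical incoherent sources.
L_total = 93 + 10·log₁₀(9) = 93 + 9.542 = 102.54 dB SPL.

103 dB SPL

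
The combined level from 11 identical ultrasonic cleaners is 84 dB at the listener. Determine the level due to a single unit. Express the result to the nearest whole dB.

74 dB

Dividing the total intensity by 11 lowers the level by 10·log₁₀ 11 = 10.414 dB: L₁ = 84 − 10.414.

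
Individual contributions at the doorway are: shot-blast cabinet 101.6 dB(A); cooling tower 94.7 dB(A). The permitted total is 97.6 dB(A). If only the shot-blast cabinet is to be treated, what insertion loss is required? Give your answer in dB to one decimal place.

The untreated sources together contribute 10^(94.7/10) = 2.951e+09, i.e. 94.70 dB(A).
The limit corresponds to 10^(97.6/10) = 5.754e+09; subtracting the fixed part leaves 2.803e+09 for the shot-blast cabinet, i.e. 94.48 dB(A).
So the shot-blast cabinet must be reduced from 101.6 to 94.48 dB(A): IL = 7.12 dB.

7.1 dB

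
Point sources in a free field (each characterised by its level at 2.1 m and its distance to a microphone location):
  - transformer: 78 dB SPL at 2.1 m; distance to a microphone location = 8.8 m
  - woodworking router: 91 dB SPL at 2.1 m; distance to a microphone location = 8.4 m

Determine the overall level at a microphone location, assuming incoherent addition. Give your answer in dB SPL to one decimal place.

First find each source's level at the receiver (point-source: −20·log₁₀(r/r_ref)), then combine on an intensity basis.
transformer: 78 − 20·log₁₀(8.8/2.1) = 78 − 12.45 = 65.55 dB SPL.
woodworking router: 91 − 20·log₁₀(8.4/2.1) = 91 − 12.04 = 78.96 dB SPL.
Σ 10^(L/10) = 8.228e+07 → L_total = 10·log₁₀(8.228e+07) = 79.15 dB SPL.

79.2 dB SPL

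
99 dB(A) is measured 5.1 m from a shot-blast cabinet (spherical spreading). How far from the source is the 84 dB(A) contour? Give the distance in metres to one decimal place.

For a point source L₁ − L₂ = 20·log₁₀(r₂/r₁), so r₂ = r₁·10^((L₁−L₂)/20).
r₂ = 5.1·10^((99−84)/20) = 5.1·10^(15.0/20) = 28.68 m.

28.7 m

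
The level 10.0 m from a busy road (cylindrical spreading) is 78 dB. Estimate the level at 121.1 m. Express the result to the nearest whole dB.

67 dB

Line-source attenuation: ΔL = 10·log₁₀(r₂/r₁) = 10·log₁₀(121.1/10.0) = 10.831 dB.
L₂ = 78 − 10·log₁₀(121.1/10.0) = 78 − 10.831 = 67.17 dB.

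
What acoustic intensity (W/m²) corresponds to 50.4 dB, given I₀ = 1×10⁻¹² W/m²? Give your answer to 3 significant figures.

1.10e-07 W/m²

I/I₀ = 10^(50.4/10) = 1.096e+05, so I = 1.096e+05 × 10⁻¹² W/m².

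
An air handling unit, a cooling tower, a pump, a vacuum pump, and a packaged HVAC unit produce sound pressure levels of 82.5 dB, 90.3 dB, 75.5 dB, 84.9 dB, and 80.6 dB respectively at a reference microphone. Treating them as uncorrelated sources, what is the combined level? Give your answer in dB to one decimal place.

92.3 dB

Incoherent sources combine by intensity addition: L_total = 10·log₁₀(Σ 10^(L_i/10)).
Σ 10^(L/10) = 10^(82.5/10) + 10^(90.3/10) + 10^(75.5/10) + 10^(84.9/10) + 10^(80.6/10) = 1.709e+09.
L_total = 10·log₁₀(1.709e+09) = 92.33 dB.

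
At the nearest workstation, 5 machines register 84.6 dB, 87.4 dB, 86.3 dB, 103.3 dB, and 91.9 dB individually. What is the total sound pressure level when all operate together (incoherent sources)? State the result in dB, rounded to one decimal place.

For uncorrelated sources the intensities add, so convert each level to linear form, sum, and take 10·log₁₀ of the total.
Σ 10^(L/10) = 10^(84.6/10) + 10^(87.4/10) + 10^(86.3/10) + 10^(103.3/10) + 10^(91.9/10) = 2.419e+10.
L_total = 10·log₁₀(2.419e+10) = 103.84 dB.

103.8 dB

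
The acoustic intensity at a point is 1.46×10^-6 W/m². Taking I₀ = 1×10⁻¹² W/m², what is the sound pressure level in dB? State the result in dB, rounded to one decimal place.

I/I₀ = 1.46×10^-6/10⁻¹² = 1.46×10^6, and L = 10·log₁₀(I/I₀).
L = 10·(0.1644 + 6) = 61.64 dB.

61.6 dB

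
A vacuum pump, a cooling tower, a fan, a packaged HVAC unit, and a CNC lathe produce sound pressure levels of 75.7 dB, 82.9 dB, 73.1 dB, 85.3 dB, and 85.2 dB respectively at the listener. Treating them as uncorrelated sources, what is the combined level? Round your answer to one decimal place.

89.6 dB

For uncorrelated sources the intensities add, so convert each level to linear form, sum, and take 10·log₁₀ of the total.
Σ 10^(L/10) = 10^(75.7/10) + 10^(82.9/10) + 10^(73.1/10) + 10^(85.3/10) + 10^(85.2/10) = 9.225e+08.
L_total = 10·log₁₀(9.225e+08) = 89.65 dB.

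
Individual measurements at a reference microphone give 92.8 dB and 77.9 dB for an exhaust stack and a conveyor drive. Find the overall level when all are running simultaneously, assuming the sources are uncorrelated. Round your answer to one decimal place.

Incoherent sources combine by intensity addition: L_total = 10·log₁₀(Σ 10^(L_i/10)).
Σ 10^(L/10) = 10^(92.8/10) + 10^(77.9/10) = 1.967e+09.
L_total = 10·log₁₀(1.967e+09) = 92.94 dB.

92.9 dB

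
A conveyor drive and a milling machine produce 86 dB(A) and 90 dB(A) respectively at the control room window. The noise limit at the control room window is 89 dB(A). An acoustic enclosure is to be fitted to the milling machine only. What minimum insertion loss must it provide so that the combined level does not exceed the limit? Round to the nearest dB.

4 dB

Fixed contribution from the other source: Σ 10^(L/10) = 10^(86/10) = 3.981e+08 (86.00 dB(A)).
The limit corresponds to 10^(89/10) = 7.943e+08; subtracting the fixed part leaves 3.962e+08 for the milling machine, i.e. 85.98 dB(A).
Required insertion loss = 90 − 85.98 = 4.02 dB.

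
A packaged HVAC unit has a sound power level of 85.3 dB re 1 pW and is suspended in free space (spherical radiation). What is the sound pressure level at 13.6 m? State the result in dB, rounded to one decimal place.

The power spreads over a sphere of area 4π·r², so L_p = L_w − 10·log₁₀(4π·r²).
4π·r² = 2324 m², 10·log₁₀ of that is 33.663 dB.
L_p = 85.3 − 33.663 = 51.64 dB.

51.6 dB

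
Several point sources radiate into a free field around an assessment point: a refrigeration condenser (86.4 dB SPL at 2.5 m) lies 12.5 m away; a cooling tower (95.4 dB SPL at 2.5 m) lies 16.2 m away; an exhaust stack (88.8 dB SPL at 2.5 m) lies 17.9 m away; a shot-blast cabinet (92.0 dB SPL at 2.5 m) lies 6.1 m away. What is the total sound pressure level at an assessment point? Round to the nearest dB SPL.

Propagate each source to the receiver with L = L_ref − 20·log₁₀(r/r_ref), then add intensities.
refrigeration condenser: 86.4 − 20·log₁₀(12.5/2.5) = 86.4 − 13.98 = 72.42 dB SPL.
cooling tower: 95.4 − 20·log₁₀(16.2/2.5) = 95.4 − 16.23 = 79.17 dB SPL.
exhaust stack: 88.8 − 20·log₁₀(17.9/2.5) = 88.8 − 17.10 = 71.70 dB SPL.
shot-blast cabinet: 92.0 − 20·log₁₀(6.1/2.5) = 92.0 − 7.75 = 84.25 dB SPL.
Σ 10^(L/10) = 3.810e+08 → L_total = 10·log₁₀(3.810e+08) = 85.81 dB SPL.

86 dB SPL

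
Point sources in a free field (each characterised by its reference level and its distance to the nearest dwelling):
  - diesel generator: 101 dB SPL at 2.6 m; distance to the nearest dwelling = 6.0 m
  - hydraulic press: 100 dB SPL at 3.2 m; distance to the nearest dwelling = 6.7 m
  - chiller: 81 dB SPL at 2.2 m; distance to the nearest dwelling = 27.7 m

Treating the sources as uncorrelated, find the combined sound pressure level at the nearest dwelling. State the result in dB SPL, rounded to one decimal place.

96.7 dB SPL

First find each source's level at the receiver (point-source: −20·log₁₀(r/r_ref)), then combine on an intensity basis.
diesel generator: 101 − 20·log₁₀(6.0/2.6) = 101 − 7.26 = 93.74 dB SPL.
hydraulic press: 100 − 20·log₁₀(6.7/3.2) = 100 − 6.42 = 93.58 dB SPL.
chiller: 81 − 20·log₁₀(27.7/2.2) = 81 − 22.00 = 59.00 dB SPL.
Σ 10^(L/10) = 4.646e+09 → L_total = 10·log₁₀(4.646e+09) = 96.67 dB SPL.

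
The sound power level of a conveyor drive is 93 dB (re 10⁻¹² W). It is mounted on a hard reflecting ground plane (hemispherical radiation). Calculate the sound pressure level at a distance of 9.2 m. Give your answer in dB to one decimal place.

L_p = L_w − 10·log₁₀(2π·r²) with r = 9.2 m.
2π·r² = 531.8 m², 10·log₁₀ of that is 27.258 dB.
L_p = 93 − 27.258 = 65.74 dB.

65.7 dB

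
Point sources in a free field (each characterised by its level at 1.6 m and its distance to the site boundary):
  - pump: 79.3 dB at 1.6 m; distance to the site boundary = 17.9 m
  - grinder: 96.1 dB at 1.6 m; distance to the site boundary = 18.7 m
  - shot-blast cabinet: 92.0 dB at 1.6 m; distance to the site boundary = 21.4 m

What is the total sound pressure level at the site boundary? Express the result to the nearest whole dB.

76 dB

Propagate each source to the receiver with L = L_ref − 20·log₁₀(r/r_ref), then add intensities.
pump: 79.3 − 20·log₁₀(17.9/1.6) = 79.3 − 20.97 = 58.33 dB.
grinder: 96.1 − 20·log₁₀(18.7/1.6) = 96.1 − 21.35 = 74.75 dB.
shot-blast cabinet: 92.0 − 20·log₁₀(21.4/1.6) = 92.0 − 22.53 = 69.47 dB.
Σ 10^(L/10) = 3.936e+07 → L_total = 10·log₁₀(3.936e+07) = 75.95 dB.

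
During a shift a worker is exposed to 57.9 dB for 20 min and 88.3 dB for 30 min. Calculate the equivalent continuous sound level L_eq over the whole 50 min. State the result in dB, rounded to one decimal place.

The energy average is taken in the linear domain: L_eq = 10·log₁₀[(Σ tᵢ·10^(Lᵢ/10))/T], T = 50 min.
Σ tᵢ·10^(Lᵢ/10) = 20·10^(57.9/10) + 30·10^(88.3/10) = 2.029e+10.
L_eq = 10·log₁₀(2.029e+10/50) = 86.08 dB.

86.1 dB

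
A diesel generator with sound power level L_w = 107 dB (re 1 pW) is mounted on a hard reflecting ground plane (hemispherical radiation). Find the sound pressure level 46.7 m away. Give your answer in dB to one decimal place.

Free-field hemispherical radiation: L_p = L_w − 10·log₁₀(2π·r²), r = 46.7 m.
2π·r² = 1.37e+04 m², 10·log₁₀ of that is 41.368 dB.
L_p = 107 − 41.368 = 65.63 dB.

65.6 dB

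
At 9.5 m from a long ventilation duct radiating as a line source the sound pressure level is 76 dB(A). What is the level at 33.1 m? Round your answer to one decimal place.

Cylindrical spreading from a line source gives a 10·log₁₀(r₂/r₁) drop.
L₂ = 76 − 10·log₁₀(33.1/9.5) = 76 − 5.421 = 70.58 dB(A).

70.6 dB(A)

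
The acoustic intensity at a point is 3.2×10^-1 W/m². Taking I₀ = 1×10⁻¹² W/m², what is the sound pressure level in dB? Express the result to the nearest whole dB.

115 dB

Dividing by I₀ shifts the exponent by 12: I/I₀ = 3.2×10^11.
L = 10·(0.5051 + 11) = 115.05 dB.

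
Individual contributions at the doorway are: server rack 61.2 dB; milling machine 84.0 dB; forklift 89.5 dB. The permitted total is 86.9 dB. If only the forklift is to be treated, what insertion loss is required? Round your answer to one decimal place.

5.7 dB

Everything except the forklift sums to 10^(61.2/10) + 10^(84.0/10) = 2.525e+08 in linear terms, 84.02 dB.
To meet 86.9 dB overall, the treated forklift may contribute at most 10^(86.9/10) − 2.525e+08 = 2.373e+08, i.e. 83.75 dB.
Required insertion loss = 89.5 − 83.75 = 5.75 dB.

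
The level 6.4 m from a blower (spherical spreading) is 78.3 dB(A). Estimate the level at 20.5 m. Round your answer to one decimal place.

Spherical spreading from a point source gives a 20·log₁₀(r₂/r₁) drop.
L₂ = 78.3 − 20·log₁₀(20.5/6.4) = 78.3 − 10.111 = 68.19 dB(A).

68.2 dB(A)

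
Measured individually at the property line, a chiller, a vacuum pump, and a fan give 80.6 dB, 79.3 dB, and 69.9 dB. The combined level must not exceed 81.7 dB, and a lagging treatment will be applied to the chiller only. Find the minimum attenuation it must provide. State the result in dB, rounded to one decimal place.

The untreated sources together contribute 10^(79.3/10) + 10^(69.9/10) = 9.489e+07, i.e. 79.77 dB.
The limit corresponds to 10^(81.7/10) = 1.479e+08; subtracting the fixed part leaves 5.302e+07 for the chiller, i.e. 77.24 dB.
So the chiller must be reduced from 80.6 to 77.24 dB: IL = 3.36 dB.

3.4 dB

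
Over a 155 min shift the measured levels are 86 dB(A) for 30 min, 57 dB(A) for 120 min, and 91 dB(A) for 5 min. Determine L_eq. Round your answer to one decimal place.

80.7 dB(A)

L_eq = 10·log₁₀[(1/T)·Σ tᵢ·10^(Lᵢ/10)] with T = 155 min.
Σ tᵢ·10^(Lᵢ/10) = 30·10^(86/10) + 120·10^(57/10) + 5·10^(91/10) = 1.830e+10.
L_eq = 10·log₁₀(1.830e+10/155) = 80.72 dB(A).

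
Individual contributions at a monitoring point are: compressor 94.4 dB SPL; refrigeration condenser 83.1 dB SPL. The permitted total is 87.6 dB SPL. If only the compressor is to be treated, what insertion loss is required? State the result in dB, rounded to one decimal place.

The untreated sources together contribute 10^(83.1/10) = 2.042e+08, i.e. 83.10 dB SPL.
The limit corresponds to 10^(87.6/10) = 5.754e+08; subtracting the fixed part leaves 3.713e+08 for the compressor, i.e. 85.70 dB SPL.
Required insertion loss = 94.4 − 85.70 = 8.70 dB.

8.7 dB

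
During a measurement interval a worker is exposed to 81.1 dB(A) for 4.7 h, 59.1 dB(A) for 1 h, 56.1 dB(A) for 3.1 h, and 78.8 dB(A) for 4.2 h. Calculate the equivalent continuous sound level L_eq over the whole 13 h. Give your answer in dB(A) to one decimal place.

The energy average is taken in the linear domain: L_eq = 10·log₁₀[(Σ tᵢ·10^(Lᵢ/10))/T], T = 13 h.
Σ tᵢ·10^(Lᵢ/10) = 4.7·10^(81.1/10) + 1·10^(59.1/10) + 3.1·10^(56.1/10) + 4.2·10^(78.8/10) = 9.262e+08.
L_eq = 10·log₁₀(9.262e+08/13) = 78.53 dB(A).

78.5 dB(A)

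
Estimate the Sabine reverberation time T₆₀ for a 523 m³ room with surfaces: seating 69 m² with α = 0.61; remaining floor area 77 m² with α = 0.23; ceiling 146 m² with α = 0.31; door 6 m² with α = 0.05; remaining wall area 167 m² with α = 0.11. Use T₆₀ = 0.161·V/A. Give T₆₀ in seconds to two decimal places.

0.68 s

Total absorption A = 69·0.61 + 77·0.23 + 146·0.31 + 6·0.05 + 167·0.11 = 123.73 m² sabins.
T₆₀ = 0.161 × 523 / 123.73 = 0.681 s.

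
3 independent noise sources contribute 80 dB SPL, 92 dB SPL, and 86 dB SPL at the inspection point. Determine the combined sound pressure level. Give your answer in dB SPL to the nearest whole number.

93 dB SPL

For uncorrelated sources the intensities add, so convert each level to linear form, sum, and take 10·log₁₀ of the total.
Σ 10^(L/10) = 10^(80/10) + 10^(92/10) + 10^(86/10) = 2.083e+09.
L_total = 10·log₁₀(2.083e+09) = 93.19 dB SPL.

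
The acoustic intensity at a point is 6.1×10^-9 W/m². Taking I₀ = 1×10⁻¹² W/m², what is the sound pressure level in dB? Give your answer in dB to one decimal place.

37.9 dB

L = 10·log₁₀(I/I₀) = 10·log₁₀(6.1×10^-9/10⁻¹²) = 10·log₁₀(6.1×10^3).
L = 10·(0.7853 + 3) = 37.85 dB.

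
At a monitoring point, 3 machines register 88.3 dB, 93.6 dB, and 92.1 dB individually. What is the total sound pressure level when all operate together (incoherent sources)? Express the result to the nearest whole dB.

97 dB

For uncorrelated sources the intensities add, so convert each level to linear form, sum, and take 10·log₁₀ of the total.
Σ 10^(L/10) = 10^(88.3/10) + 10^(93.6/10) + 10^(92.1/10) = 4.589e+09.
L_total = 10·log₁₀(4.589e+09) = 96.62 dB.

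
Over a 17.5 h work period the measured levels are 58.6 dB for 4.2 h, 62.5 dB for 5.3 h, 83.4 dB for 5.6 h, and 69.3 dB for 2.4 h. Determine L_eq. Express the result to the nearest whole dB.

Weight each interval's intensity by its duration and average over T = 17.5 h:
Σ tᵢ·10^(Lᵢ/10) = 4.2·10^(58.6/10) + 5.3·10^(62.5/10) + 5.6·10^(83.4/10) + 2.4·10^(69.3/10) = 1.258e+09.
L_eq = 10·log₁₀(1.258e+09/17.5) = 78.57 dB.

79 dB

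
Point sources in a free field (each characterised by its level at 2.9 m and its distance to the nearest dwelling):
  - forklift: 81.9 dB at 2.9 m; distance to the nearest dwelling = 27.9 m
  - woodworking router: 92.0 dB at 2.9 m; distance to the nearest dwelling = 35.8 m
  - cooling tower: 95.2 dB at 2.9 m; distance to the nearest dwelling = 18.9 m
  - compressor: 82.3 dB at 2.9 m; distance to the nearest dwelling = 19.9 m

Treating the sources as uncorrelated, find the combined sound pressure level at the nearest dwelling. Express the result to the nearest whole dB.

Propagate each source to the receiver with L = L_ref − 20·log₁₀(r/r_ref), then add intensities.
forklift: 81.9 − 20·log₁₀(27.9/2.9) = 81.9 − 19.66 = 62.24 dB.
woodworking router: 92.0 − 20·log₁₀(35.8/2.9) = 92.0 − 21.83 = 70.17 dB.
cooling tower: 95.2 − 20·log₁₀(18.9/2.9) = 95.2 − 16.28 = 78.92 dB.
compressor: 82.3 − 20·log₁₀(19.9/2.9) = 82.3 − 16.73 = 65.57 dB.
Σ 10^(L/10) = 9.364e+07 → L_total = 10·log₁₀(9.364e+07) = 79.71 dB.

80 dB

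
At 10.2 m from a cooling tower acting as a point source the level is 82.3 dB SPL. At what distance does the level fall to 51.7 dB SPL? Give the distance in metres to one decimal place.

For a point source L₁ − L₂ = 20·log₁₀(r₂/r₁), so r₂ = r₁·10^((L₁−L₂)/20).
r₂ = 10.2·10^((82.3−51.7)/20) = 10.2·10^(30.6/20) = 345.62 m.

345.6 m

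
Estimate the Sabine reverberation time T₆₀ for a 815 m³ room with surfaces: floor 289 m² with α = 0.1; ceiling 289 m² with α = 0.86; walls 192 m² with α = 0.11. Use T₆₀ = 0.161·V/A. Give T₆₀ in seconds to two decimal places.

Summing Sᵢαᵢ: 289·0.1 + 289·0.86 + 192·0.11 = 298.56 m².
T₆₀ = 0.161·V/A = 0.161·815/298.56 = 0.439 s.

0.44 s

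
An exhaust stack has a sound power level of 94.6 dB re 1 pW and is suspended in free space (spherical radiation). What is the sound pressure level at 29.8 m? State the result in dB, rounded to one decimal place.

The power spreads over a sphere of area 4π·r², so L_p = L_w − 10·log₁₀(4π·r²).
4π·r² = 1.116e+04 m², 10·log₁₀ of that is 40.476 dB.
L_p = 94.6 − 40.476 = 54.12 dB.

54.1 dB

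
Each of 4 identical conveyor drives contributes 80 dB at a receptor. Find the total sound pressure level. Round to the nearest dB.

With 4 equal, uncorrelated contributions the intensity is 4× that of one unit, giving a rise of 10·log₁₀ 4.
L_total = 80 + 10·log₁₀(4) = 80 + 6.021 = 86.02 dB.

86 dB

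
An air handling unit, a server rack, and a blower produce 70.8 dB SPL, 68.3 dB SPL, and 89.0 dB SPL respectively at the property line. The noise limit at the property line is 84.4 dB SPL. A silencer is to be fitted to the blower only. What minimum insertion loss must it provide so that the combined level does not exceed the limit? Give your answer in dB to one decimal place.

4.9 dB

Fixed contribution from the other sources: Σ 10^(L/10) = 10^(70.8/10) + 10^(68.3/10) = 1.878e+07 (72.74 dB SPL).
To meet 84.4 dB SPL overall, the treated blower may contribute at most 10^(84.4/10) − 1.878e+07 = 2.566e+08, i.e. 84.09 dB SPL.
So the blower must be reduced from 89.0 to 84.09 dB SPL: IL = 4.91 dB.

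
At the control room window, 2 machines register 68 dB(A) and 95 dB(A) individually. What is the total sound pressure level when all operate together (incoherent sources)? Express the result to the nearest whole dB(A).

For uncorrelated sources the intensities add, so convert each level to linear form, sum, and take 10·log₁₀ of the total.
Σ 10^(L/10) = 10^(68/10) + 10^(95/10) = 3.169e+09.
L_total = 10·log₁₀(3.169e+09) = 95.01 dB(A).

95 dB(A)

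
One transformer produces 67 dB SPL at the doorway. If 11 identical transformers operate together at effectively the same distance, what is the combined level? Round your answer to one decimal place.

77.4 dB SPL

With 11 equal, uncorrelated contributions the intensity is 11× that of one unit, giving a rise of 10·log₁₀ 11.
L_total = 67 + 10·log₁₀(11) = 67 + 10.414 = 77.41 dB SPL.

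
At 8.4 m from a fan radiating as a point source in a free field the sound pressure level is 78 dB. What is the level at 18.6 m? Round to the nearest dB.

Spherical spreading from a point source gives a 20·log₁₀(r₂/r₁) drop.
L₂ = 78 − 20·log₁₀(18.6/8.4) = 78 − 6.905 = 71.10 dB.

71 dB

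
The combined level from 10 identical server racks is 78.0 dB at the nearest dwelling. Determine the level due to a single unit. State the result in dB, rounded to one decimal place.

Dividing the total intensity by 10 lowers the level by 10·log₁₀ 10 = 10.000 dB: L₁ = 78.0 − 10.000.

68.0 dB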